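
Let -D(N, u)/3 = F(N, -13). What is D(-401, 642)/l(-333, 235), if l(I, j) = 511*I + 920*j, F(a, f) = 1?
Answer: -3/46037 ≈ -6.5165e-5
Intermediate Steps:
D(N, u) = -3 (D(N, u) = -3*1 = -3)
D(-401, 642)/l(-333, 235) = -3/(511*(-333) + 920*235) = -3/(-170163 + 216200) = -3/46037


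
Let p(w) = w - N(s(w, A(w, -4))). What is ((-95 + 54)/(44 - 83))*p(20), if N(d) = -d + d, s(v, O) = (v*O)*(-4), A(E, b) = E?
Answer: 820/39 ≈ 21.026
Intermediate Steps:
s(v, O) = -4*O*v (s(v, O) = (O*v)*(-4) = -4*O*v)
N(d) = 0
p(w) = w (p(w) = w - 1*0 = w + 0 = w)
((-95 + 54)/(44 - 83))*p(20) = ((-95 + 54)/(44 - 83))*20 = -41/(-39)*20 = -41*(-1/39)*20 = (41/39)*20 = 820/39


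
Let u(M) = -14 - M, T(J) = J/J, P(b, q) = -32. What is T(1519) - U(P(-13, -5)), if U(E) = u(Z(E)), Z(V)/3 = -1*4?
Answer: 3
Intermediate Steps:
T(J) = 1
Z(V) = -12 (Z(V) = 3*(-1*4) = 3*(-4) = -12)
U(E) = -2 (U(E) = -14 - 1*(-12) = -14 + 12 = -2)
T(1519) - U(P(-13, -5)) = 1 - 1*(-2) = 1 + 2 = 3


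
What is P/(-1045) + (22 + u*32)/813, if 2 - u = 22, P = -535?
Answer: -14057/56639 ≈ -0.24819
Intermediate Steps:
u = -20 (u = 2 - 1*22 = 2 - 22 = -20)
P/(-1045) + (22 + u*32)/813 = -535/(-1045) + (22 - 20*32)/813 = -535*(-1/1045) + (22 - 640)*(1/813) = 107/209 - 618*1/813 = 107/209 - 206/271 = -14057/56639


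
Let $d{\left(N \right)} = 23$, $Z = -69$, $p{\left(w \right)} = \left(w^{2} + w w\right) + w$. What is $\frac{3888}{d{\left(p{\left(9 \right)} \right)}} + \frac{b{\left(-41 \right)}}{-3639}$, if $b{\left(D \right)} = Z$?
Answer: $\frac{4716673}{27899} \approx 169.06$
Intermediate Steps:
$p{\left(w \right)} = w + 2 w^{2}$ ($p{\left(w \right)} = \left(w^{2} + w^{2}\right) + w = 2 w^{2} + w = w + 2 w^{2}$)
$b{\left(D \right)} = -69$
$\frac{3888}{d{\left(p{\left(9 \right)} \right)}} + \frac{b{\left(-41 \right)}}{-3639} = \frac{3888}{23} - \frac{69}{-3639} = 3888 \cdot \frac{1}{23} - - \frac{23}{1213} = \frac{3888}{23} + \frac{23}{1213} = \frac{4716673}{27899}$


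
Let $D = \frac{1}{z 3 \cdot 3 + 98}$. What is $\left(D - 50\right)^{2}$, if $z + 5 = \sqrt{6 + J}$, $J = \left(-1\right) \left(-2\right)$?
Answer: $\frac{11663352657}{4669921} + \frac{3887892 \sqrt{2}}{4669921} \approx 2498.7$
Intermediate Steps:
$J = 2$
$z = -5 + 2 \sqrt{2}$ ($z = -5 + \sqrt{6 + 2} = -5 + \sqrt{8} = -5 + 2 \sqrt{2} \approx -2.1716$)
$D = \frac{1}{53 + 18 \sqrt{2}}$ ($D = \frac{1}{\left(-5 + 2 \sqrt{2}\right) 3 \cdot 3 + 98} = \frac{1}{\left(-15 + 6 \sqrt{2}\right) 3 + 98} = \frac{1}{\left(-45 + 18 \sqrt{2}\right) + 98} = \frac{1}{53 + 18 \sqrt{2}} \approx 0.012746$)
$\left(D - 50\right)^{2} = \left(\left(\frac{53}{2161} - \frac{18 \sqrt{2}}{2161}\right) - 50\right)^{2} = \left(- \frac{107997}{2161} - \frac{18 \sqrt{2}}{2161}\right)^{2}$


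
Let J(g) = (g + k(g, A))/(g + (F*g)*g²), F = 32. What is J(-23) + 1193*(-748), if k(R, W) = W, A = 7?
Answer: -347457093572/389367 ≈ -8.9236e+5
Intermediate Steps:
J(g) = (7 + g)/(g + 32*g³) (J(g) = (g + 7)/(g + (32*g)*g²) = (7 + g)/(g + 32*g³))
J(-23) + 1193*(-748) = (7 - 23)/(-23 + 32*(-23)³) + 1193*(-748) = -16/(-23 + 32*(-12167)) - 892364 = -16/(-23 - 389344) - 892364 = -16/(-389367) - 892364 = -1/389367*(-16) - 892364 = 16/389367 - 892364 = -347457093572/389367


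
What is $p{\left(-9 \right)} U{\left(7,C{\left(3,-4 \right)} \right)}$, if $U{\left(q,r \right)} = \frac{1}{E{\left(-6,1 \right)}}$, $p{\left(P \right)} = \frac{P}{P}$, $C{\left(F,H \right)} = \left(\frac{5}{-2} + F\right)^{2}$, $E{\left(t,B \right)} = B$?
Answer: $1$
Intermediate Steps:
$C{\left(F,H \right)} = \left(- \frac{5}{2} + F\right)^{2}$ ($C{\left(F,H \right)} = \left(5 \left(- \frac{1}{2}\right) + F\right)^{2} = \left(- \frac{5}{2} + F\right)^{2}$)
$p{\left(P \right)} = 1$
$U{\left(q,r \right)} = 1$ ($U{\left(q,r \right)} = 1^{-1} = 1$)
$p{\left(-9 \right)} U{\left(7,C{\left(3,-4 \right)} \right)} = 1 \cdot 1 = 1$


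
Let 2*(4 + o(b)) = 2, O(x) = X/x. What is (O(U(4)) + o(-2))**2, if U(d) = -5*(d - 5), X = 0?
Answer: 9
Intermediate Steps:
U(d) = 25 - 5*d (U(d) = -5*(-5 + d) = 25 - 5*d)
O(x) = 0 (O(x) = 0/x = 0)
o(b) = -3 (o(b) = -4 + (1/2)*2 = -4 + 1 = -3)
(O(U(4)) + o(-2))**2 = (0 - 3)**2 = (-3)**2 = 9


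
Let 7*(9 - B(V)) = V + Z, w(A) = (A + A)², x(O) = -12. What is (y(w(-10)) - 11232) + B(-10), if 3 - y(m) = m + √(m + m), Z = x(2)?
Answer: -81318/7 - 20*√2 ≈ -11645.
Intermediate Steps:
Z = -12
w(A) = 4*A² (w(A) = (2*A)² = 4*A²)
B(V) = 75/7 - V/7 (B(V) = 9 - (V - 12)/7 = 9 - (-12 + V)/7 = 9 + (12/7 - V/7) = 75/7 - V/7)
y(m) = 3 - m - √2*√m (y(m) = 3 - (m + √(m + m)) = 3 - (m + √(2*m)) = 3 - (m + √2*√m) = 3 + (-m - √2*√m) = 3 - m - √2*√m)
(y(w(-10)) - 11232) + B(-10) = ((3 - 4*(-10)² - √2*√(4*(-10)²)) - 11232) + (75/7 - ⅐*(-10)) = ((3 - 4*100 - √2*√(4*100)) - 11232) + (75/7 + 10/7) = ((3 - 1*400 - √2*√400) - 11232) + 85/7 = ((3 - 400 - 1*√2*20) - 11232) + 85/7 = ((3 - 400 - 20*√2) - 11232) + 85/7 = ((-397 - 20*√2) - 11232) + 85/7 = (-11629 - 20*√2) + 85/7 = -81318/7 - 20*√2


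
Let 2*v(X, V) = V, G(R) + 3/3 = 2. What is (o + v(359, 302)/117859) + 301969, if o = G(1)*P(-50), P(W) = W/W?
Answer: 35589882381/117859 ≈ 3.0197e+5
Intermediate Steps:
G(R) = 1 (G(R) = -1 + 2 = 1)
v(X, V) = V/2
P(W) = 1
o = 1 (o = 1*1 = 1)
(o + v(359, 302)/117859) + 301969 = (1 + ((1/2)*302)/117859) + 301969 = (1 + 151*(1/117859)) + 301969 = (1 + 151/117859) + 301969 = 118010/117859 + 301969 = 35589882381/117859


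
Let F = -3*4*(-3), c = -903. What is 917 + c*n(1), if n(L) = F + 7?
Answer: -37912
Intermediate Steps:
F = 36 (F = -12*(-3) = 36)
n(L) = 43 (n(L) = 36 + 7 = 43)
917 + c*n(1) = 917 - 903*43 = 917 - 38829 = -37912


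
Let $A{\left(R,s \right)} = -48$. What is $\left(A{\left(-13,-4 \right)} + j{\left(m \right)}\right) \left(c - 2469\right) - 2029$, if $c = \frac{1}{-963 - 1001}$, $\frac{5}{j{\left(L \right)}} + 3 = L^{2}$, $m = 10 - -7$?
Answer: $\frac{5031133475}{43208} \approx 1.1644 \cdot 10^{5}$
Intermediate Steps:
$m = 17$ ($m = 10 + 7 = 17$)
$j{\left(L \right)} = \frac{5}{-3 + L^{2}}$
$c = - \frac{1}{1964}$ ($c = \frac{1}{-1964} = - \frac{1}{1964} \approx -0.00050917$)
$\left(A{\left(-13,-4 \right)} + j{\left(m \right)}\right) \left(c - 2469\right) - 2029 = \left(-48 + \frac{5}{-3 + 17^{2}}\right) \left(- \frac{1}{1964} - 2469\right) - 2029 = \left(-48 + \frac{5}{-3 + 289}\right) \left(- \frac{4849117}{1964}\right) - 2029 = \left(-48 + \frac{5}{286}\right) \left(- \frac{4849117}{1964}\right) - 2029 = \left(- \frac{13723}{286}\right) \left(- \frac{4849117}{1964}\right) - 2029 = \frac{5118802507}{43208} - 2029 = \frac{5031133475}{43208}$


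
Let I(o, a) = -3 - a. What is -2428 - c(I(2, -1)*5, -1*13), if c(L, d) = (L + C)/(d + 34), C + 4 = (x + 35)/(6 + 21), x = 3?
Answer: -1376336/567 ≈ -2427.4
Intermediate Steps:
C = -70/27 (C = -4 + (3 + 35)/(6 + 21) = -4 + 38/27 = -70/27 ≈ -2.5926)
c(L, d) = (-70/27 + L)/(34 + d) (c(L, d) = (L - 70/27)/(d + 34) = (-70/27 + L)/(34 + d))
-2428 - c(I(2, -1)*5, -1*13) = -2428 - (-70/27 + (-3 - 1*(-1))*5)/(34 - 1*13) = -2428 - (-70/27 + (-3 + 1)*5)/(34 - 13) = -2428 - (-70/27 - 2*5)/21 = -2428 - (-70/27 - 10)/21 = -2428 - (-340)/(21*27) = -2428 - 1*(-340/567) = -2428 + 340/567 = -1376336/567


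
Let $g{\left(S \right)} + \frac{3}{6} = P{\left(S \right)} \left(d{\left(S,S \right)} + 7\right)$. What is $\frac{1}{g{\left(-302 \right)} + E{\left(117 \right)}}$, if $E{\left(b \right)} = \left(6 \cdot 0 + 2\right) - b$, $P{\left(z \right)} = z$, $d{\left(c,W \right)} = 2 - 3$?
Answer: $- \frac{2}{3855} \approx -0.00051881$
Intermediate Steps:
$d{\left(c,W \right)} = -1$
$g{\left(S \right)} = - \frac{1}{2} + 6 S$ ($g{\left(S \right)} = - \frac{1}{2} + S \left(-1 + 7\right) = - \frac{1}{2} + S 6 = - \frac{1}{2} + 6 S$)
$E{\left(b \right)} = 2 - b$ ($E{\left(b \right)} = \left(0 + 2\right) - b = 2 - b$)
$\frac{1}{g{\left(-302 \right)} + E{\left(117 \right)}} = \frac{1}{\left(- \frac{1}{2} + 6 \left(-302\right)\right) + \left(2 - 117\right)} = \frac{1}{\left(- \frac{1}{2} - 1812\right) + \left(2 - 117\right)} = \frac{1}{- \frac{3625}{2} - 115} = \frac{1}{- \frac{3855}{2}} = - \frac{2}{3855}$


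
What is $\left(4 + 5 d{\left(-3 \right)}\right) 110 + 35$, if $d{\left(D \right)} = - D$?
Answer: $2125$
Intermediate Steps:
$\left(4 + 5 d{\left(-3 \right)}\right) 110 + 35 = \left(4 + 5 \left(\left(-1\right) \left(-3\right)\right)\right) 110 + 35 = \left(4 + 5 \cdot 3\right) 110 + 35 = \left(4 + 15\right) 110 + 35 = 19 \cdot 110 + 35 = 2090 + 35 = 2125$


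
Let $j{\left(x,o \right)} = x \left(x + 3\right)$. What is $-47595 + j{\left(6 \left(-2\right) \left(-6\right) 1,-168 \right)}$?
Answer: $-42195$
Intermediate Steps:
$j{\left(x,o \right)} = x \left(3 + x\right)$
$-47595 + j{\left(6 \left(-2\right) \left(-6\right) 1,-168 \right)} = -47595 + 6 \left(-2\right) \left(-6\right) 1 \left(3 + 6 \left(-2\right) \left(-6\right) 1\right) = -47595 + \left(-12\right) \left(-6\right) 1 \left(3 + \left(-12\right) \left(-6\right) 1\right) = -47595 + 72 \cdot 1 \left(3 + 72 \cdot 1\right) = -47595 + 72 \left(3 + 72\right) = -47595 + 72 \cdot 75 = -47595 + 5400 = -42195$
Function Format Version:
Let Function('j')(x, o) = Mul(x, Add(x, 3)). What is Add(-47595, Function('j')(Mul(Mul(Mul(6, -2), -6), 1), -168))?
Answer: -42195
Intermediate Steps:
Function('j')(x, o) = Mul(x, Add(3, x))
Add(-47595, Function('j')(Mul(Mul(Mul(6, -2), -6), 1), -168)) = Add(-47595, Mul(Mul(Mul(Mul(6, -2), -6), 1), Add(3, Mul(Mul(Mul(6, -2), -6), 1)))) = Add(-47595, Mul(Mul(Mul(-12, -6), 1), Add(3, Mul(Mul(-12, -6), 1)))) = Add(-47595, Mul(Mul(72, 1), Add(3, Mul(72, 1)))) = Add(-47595, Mul(72, Add(3, 72))) = Add(-47595, Mul(72, 75)) = Add(-47595, 5400) = -42195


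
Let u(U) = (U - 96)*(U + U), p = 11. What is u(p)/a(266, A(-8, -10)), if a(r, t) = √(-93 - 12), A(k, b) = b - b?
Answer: 374*I*√105/21 ≈ 182.49*I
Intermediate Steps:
A(k, b) = 0
a(r, t) = I*√105 (a(r, t) = √(-105) = I*√105)
u(U) = 2*U*(-96 + U) (u(U) = (-96 + U)*(2*U) = 2*U*(-96 + U))
u(p)/a(266, A(-8, -10)) = (2*11*(-96 + 11))/((I*√105)) = (2*11*(-85))*(-I*√105/105) = -(-374)*I*√105/21 = 374*I*√105/21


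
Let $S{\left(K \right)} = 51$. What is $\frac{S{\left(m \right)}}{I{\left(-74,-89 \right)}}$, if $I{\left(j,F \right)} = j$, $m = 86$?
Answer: $- \frac{51}{74} \approx -0.68919$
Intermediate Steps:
$\frac{S{\left(m \right)}}{I{\left(-74,-89 \right)}} = \frac{51}{-74} = 51 \left(- \frac{1}{74}\right) = - \frac{51}{74}$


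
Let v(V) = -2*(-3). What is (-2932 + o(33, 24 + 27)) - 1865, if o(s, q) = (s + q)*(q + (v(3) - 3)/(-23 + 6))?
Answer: -8973/17 ≈ -527.82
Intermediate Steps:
v(V) = 6
o(s, q) = (-3/17 + q)*(q + s) (o(s, q) = (s + q)*(q + (6 - 3)/(-23 + 6)) = (q + s)*(q + 3/(-17)) = (q + s)*(q + 3*(-1/17)) = (q + s)*(q - 3/17) = (q + s)*(-3/17 + q) = (-3/17 + q)*(q + s))
(-2932 + o(33, 24 + 27)) - 1865 = (-2932 + ((24 + 27)**2 - 3*(24 + 27)/17 - 3/17*33 + (24 + 27)*33)) - 1865 = (-2932 + (51**2 - 3/17*51 - 99/17 + 51*33)) - 1865 = (-2932 + (2601 - 9 - 99/17 + 1683)) - 1865 = (-2932 + 72576/17) - 1865 = 22732/17 - 1865 = -8973/17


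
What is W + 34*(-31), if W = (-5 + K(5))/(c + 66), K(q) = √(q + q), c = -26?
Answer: -8433/8 + √10/40 ≈ -1054.0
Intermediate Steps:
K(q) = √2*√q (K(q) = √(2*q) = √2*√q)
W = -⅛ + √10/40 (W = (-5 + √2*√5)/(-26 + 66) = (-5 + √10)/40 = (-5 + √10)*(1/40) = -⅛ + √10/40 ≈ -0.045943)
W + 34*(-31) = (-⅛ + √10/40) + 34*(-31) = (-⅛ + √10/40) - 1054 = -8433/8 + √10/40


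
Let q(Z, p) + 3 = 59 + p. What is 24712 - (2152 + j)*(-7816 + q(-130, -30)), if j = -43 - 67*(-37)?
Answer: 35765232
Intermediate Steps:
q(Z, p) = 56 + p (q(Z, p) = -3 + (59 + p) = 56 + p)
j = 2436 (j = -43 + 2479 = 2436)
24712 - (2152 + j)*(-7816 + q(-130, -30)) = 24712 - (2152 + 2436)*(-7816 + (56 - 30)) = 24712 - 4588*(-7816 + 26) = 24712 - 4588*(-7790) = 24712 - 1*(-35740520) = 24712 + 35740520 = 35765232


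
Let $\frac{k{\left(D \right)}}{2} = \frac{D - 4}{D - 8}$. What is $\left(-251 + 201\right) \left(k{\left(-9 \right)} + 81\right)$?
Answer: $- \frac{70150}{17} \approx -4126.5$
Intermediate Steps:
$k{\left(D \right)} = \frac{2 \left(-4 + D\right)}{-8 + D}$ ($k{\left(D \right)} = 2 \frac{D - 4}{D - 8} = 2 \frac{-4 + D}{-8 + D} = \frac{2 \left(-4 + D\right)}{-8 + D}$)
$\left(-251 + 201\right) \left(k{\left(-9 \right)} + 81\right) = \left(-251 + 201\right) \left(\frac{2 \left(-4 - 9\right)}{-8 - 9} + 81\right) = - 50 \left(2 \frac{1}{-17} \left(-13\right) + 81\right) = - 50 \left(2 \left(- \frac{1}{17}\right) \left(-13\right) + 81\right) = - 50 \left(\frac{26}{17} + 81\right) = \left(-50\right) \frac{1403}{17} = - \frac{70150}{17}$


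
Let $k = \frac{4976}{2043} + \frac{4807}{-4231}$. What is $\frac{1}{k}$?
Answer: $\frac{8643933}{11232755} \approx 0.76953$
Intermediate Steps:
$k = \frac{11232755}{8643933}$ ($k = 4976 \cdot \frac{1}{2043} + 4807 \left(- \frac{1}{4231}\right) = \frac{4976}{2043} - \frac{4807}{4231} = \frac{11232755}{8643933} \approx 1.2995$)
$\frac{1}{k} = \frac{1}{\frac{11232755}{8643933}} = \frac{8643933}{11232755}$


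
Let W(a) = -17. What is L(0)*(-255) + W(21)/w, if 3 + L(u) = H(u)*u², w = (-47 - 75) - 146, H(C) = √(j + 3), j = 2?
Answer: 205037/268 ≈ 765.06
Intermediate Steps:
H(C) = √5 (H(C) = √(2 + 3) = √5)
w = -268 (w = -122 - 146 = -268)
L(u) = -3 + √5*u²
L(0)*(-255) + W(21)/w = (-3 + √5*0²)*(-255) - 17/(-268) = (-3 + √5*0)*(-255) - 17*(-1/268) = (-3 + 0)*(-255) + 17/268 = -3*(-255) + 17/268 = 765 + 17/268 = 205037/268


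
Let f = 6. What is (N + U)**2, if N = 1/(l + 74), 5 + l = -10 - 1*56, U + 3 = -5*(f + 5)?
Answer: 29929/9 ≈ 3325.4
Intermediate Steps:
U = -58 (U = -3 - 5*(6 + 5) = -3 - 5*11 = -3 - 55 = -58)
l = -71 (l = -5 + (-10 - 1*56) = -5 + (-10 - 56) = -5 - 66 = -71)
N = 1/3 (N = 1/(-71 + 74) = 1/3 ≈ 0.33333)
(N + U)**2 = (1/3 - 58)**2 = (-173/3)**2 = 29929/9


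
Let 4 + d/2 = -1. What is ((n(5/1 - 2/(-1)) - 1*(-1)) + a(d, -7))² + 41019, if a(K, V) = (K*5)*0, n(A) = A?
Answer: 41083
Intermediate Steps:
d = -10 (d = -8 + 2*(-1) = -8 - 2 = -10)
a(K, V) = 0 (a(K, V) = (5*K)*0 = 0)
((n(5/1 - 2/(-1)) - 1*(-1)) + a(d, -7))² + 41019 = (((5/1 - 2/(-1)) - 1*(-1)) + 0)² + 41019 = (((5*1 - 2*(-1)) + 1) + 0)² + 41019 = (((5 + 2) + 1) + 0)² + 41019 = ((7 + 1) + 0)² + 41019 = (8 + 0)² + 41019 = 8² + 41019 = 64 + 41019 = 41083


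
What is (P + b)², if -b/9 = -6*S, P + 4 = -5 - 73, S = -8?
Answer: 264196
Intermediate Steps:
P = -82 (P = -4 + (-5 - 73) = -4 - 78 = -82)
b = -432 (b = -(-54)*(-8) = -9*48 = -432)
(P + b)² = (-82 - 432)² = (-514)² = 264196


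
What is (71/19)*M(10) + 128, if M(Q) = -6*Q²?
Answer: -40168/19 ≈ -2114.1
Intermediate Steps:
(71/19)*M(10) + 128 = (71/19)*(-6*10²) + 128 = (71*(1/19))*(-6*100) + 128 = (71/19)*(-600) + 128 = -42600/19 + 128 = -40168/19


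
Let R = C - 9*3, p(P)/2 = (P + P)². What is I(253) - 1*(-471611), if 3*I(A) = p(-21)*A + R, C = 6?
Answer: 769132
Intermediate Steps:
p(P) = 8*P² (p(P) = 2*(P + P)² = 2*(2*P)² = 2*(4*P²) = 8*P²)
R = -21 (R = 6 - 9*3 = 6 - 27 = -21)
I(A) = -7 + 1176*A (I(A) = ((8*(-21)²)*A - 21)/3 = ((8*441)*A - 21)/3 = (3528*A - 21)/3 = (-21 + 3528*A)/3 = -7 + 1176*A)
I(253) - 1*(-471611) = (-7 + 1176*253) - 1*(-471611) = (-7 + 297528) + 471611 = 297521 + 471611 = 769132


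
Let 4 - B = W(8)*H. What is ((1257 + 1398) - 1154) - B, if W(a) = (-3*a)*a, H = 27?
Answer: -3687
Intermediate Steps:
W(a) = -3*a²
B = 5188 (B = 4 - (-3*8²)*27 = 4 - (-3*64)*27 = 4 - (-192)*27 = 4 - 1*(-5184) = 4 + 5184 = 5188)
((1257 + 1398) - 1154) - B = ((1257 + 1398) - 1154) - 1*5188 = (2655 - 1154) - 5188 = 1501 - 5188 = -3687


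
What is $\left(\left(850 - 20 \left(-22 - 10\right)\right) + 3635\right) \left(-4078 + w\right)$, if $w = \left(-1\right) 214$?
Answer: $-21996500$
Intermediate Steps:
$w = -214$
$\left(\left(850 - 20 \left(-22 - 10\right)\right) + 3635\right) \left(-4078 + w\right) = \left(\left(850 - 20 \left(-22 - 10\right)\right) + 3635\right) \left(-4078 - 214\right) = \left(\left(850 - -640\right) + 3635\right) \left(-4292\right) = \left(\left(850 + 640\right) + 3635\right) \left(-4292\right) = \left(1490 + 3635\right) \left(-4292\right) = 5125 \left(-4292\right) = -21996500$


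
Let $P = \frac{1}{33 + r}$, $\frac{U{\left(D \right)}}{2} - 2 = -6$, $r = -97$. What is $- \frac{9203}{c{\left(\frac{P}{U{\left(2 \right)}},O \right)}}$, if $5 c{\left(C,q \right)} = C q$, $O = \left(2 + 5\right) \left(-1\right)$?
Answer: $\frac{23559680}{7} \approx 3.3657 \cdot 10^{6}$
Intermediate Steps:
$U{\left(D \right)} = -8$ ($U{\left(D \right)} = 4 + 2 \left(-6\right) = 4 - 12 = -8$)
$P = - \frac{1}{64}$ ($P = \frac{1}{33 - 97} = \frac{1}{-64} = - \frac{1}{64} \approx -0.015625$)
$O = -7$ ($O = 7 \left(-1\right) = -7$)
$c{\left(C,q \right)} = \frac{C q}{5}$
$- \frac{9203}{c{\left(\frac{P}{U{\left(2 \right)}},O \right)}} = - \frac{9203}{\frac{1}{5} \left(- \frac{1}{64 \left(-8\right)}\right) \left(-7\right)} = - \frac{9203}{\frac{1}{5} \left(\left(- \frac{1}{64}\right) \left(- \frac{1}{8}\right)\right) \left(-7\right)} = - \frac{9203}{\frac{1}{5} \cdot \frac{1}{512} \left(-7\right)} = - \frac{9203}{- \frac{7}{2560}} = \left(-9203\right) \left(- \frac{2560}{7}\right) = \frac{23559680}{7}$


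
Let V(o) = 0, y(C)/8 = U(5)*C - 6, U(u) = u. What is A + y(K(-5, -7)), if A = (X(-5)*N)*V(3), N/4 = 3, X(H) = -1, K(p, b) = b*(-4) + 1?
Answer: 1112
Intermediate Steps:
K(p, b) = 1 - 4*b (K(p, b) = -4*b + 1 = 1 - 4*b)
N = 12 (N = 4*3 = 12)
y(C) = -48 + 40*C (y(C) = 8*(5*C - 6) = 8*(-6 + 5*C) = -48 + 40*C)
A = 0 (A = -1*12*0 = -12*0 = 0)
A + y(K(-5, -7)) = 0 + (-48 + 40*(1 - 4*(-7))) = 0 + (-48 + 40*(1 + 28)) = 0 + (-48 + 40*29) = 0 + (-48 + 1160) = 0 + 1112 = 1112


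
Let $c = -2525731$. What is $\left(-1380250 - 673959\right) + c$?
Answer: $-4579940$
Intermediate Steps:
$\left(-1380250 - 673959\right) + c = \left(-1380250 - 673959\right) - 2525731 = -2054209 - 2525731 = -4579940$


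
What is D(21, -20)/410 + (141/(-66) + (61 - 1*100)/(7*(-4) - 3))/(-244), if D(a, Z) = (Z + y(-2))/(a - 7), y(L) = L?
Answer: -55679/238795480 ≈ -0.00023317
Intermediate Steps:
D(a, Z) = (-2 + Z)/(-7 + a) (D(a, Z) = (Z - 2)/(a - 7) = (-2 + Z)/(-7 + a))
D(21, -20)/410 + (141/(-66) + (61 - 1*100)/(7*(-4) - 3))/(-244) = ((-2 - 20)/(-7 + 21))/410 + (141/(-66) + (61 - 1*100)/(7*(-4) - 3))/(-244) = (-22/14)*(1/410) + (141*(-1/66) + (61 - 100)/(-28 - 3))*(-1/244) = ((1/14)*(-22))*(1/410) + (-47/22 - 39/(-31))*(-1/244) = -11/7*1/410 + (-47/22 - 39*(-1/31))*(-1/244) = -11/2870 + (-47/22 + 39/31)*(-1/244) = -11/2870 - 599/682*(-1/244) = -11/2870 + 599/166408 = -55679/238795480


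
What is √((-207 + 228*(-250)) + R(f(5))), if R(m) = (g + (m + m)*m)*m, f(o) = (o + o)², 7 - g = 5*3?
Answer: 3*√215777 ≈ 1393.6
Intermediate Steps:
g = -8 (g = 7 - 5*3 = 7 - 1*15 = 7 - 15 = -8)
f(o) = 4*o² (f(o) = (2*o)² = 4*o²)
R(m) = m*(-8 + 2*m²) (R(m) = (-8 + (m + m)*m)*m = (-8 + (2*m)*m)*m = (-8 + 2*m²)*m = m*(-8 + 2*m²))
√((-207 + 228*(-250)) + R(f(5))) = √((-207 + 228*(-250)) + 2*(4*5²)*(-4 + (4*5²)²)) = √((-207 - 57000) + 2*(4*25)*(-4 + (4*25)²)) = √(-57207 + 2*100*(-4 + 100²)) = √(-57207 + 2*100*(-4 + 10000)) = √(-57207 + 2*100*9996) = √(-57207 + 1999200) = √1941993 = 3*√215777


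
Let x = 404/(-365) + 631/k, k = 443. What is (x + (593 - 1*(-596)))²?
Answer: 36981866095663204/26145273025 ≈ 1.4145e+6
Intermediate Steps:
x = 51343/161695 (x = 404/(-365) + 631/443 = 404*(-1/365) + 631*(1/443) = -404/365 + 631/443 = 51343/161695 ≈ 0.31753)
(x + (593 - 1*(-596)))² = (51343/161695 + (593 - 1*(-596)))² = (51343/161695 + (593 + 596))² = (51343/161695 + 1189)² = (192306698/161695)² = 36981866095663204/26145273025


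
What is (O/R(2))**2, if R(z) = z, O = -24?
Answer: 144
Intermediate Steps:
(O/R(2))**2 = (-24/2)**2 = (-24*1/2)**2 = (-12)**2 = 144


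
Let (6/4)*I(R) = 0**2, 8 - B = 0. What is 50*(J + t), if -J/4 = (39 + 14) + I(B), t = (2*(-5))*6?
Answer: -13600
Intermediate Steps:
B = 8 (B = 8 - 1*0 = 8 + 0 = 8)
I(R) = 0 (I(R) = (2/3)*0**2 = (2/3)*0 = 0)
t = -60 (t = -10*6 = -60)
J = -212 (J = -4*((39 + 14) + 0) = -4*(53 + 0) = -4*53 = -212)
50*(J + t) = 50*(-212 - 60) = 50*(-272) = -13600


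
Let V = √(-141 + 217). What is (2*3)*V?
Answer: 12*√19 ≈ 52.307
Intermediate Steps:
V = 2*√19 (V = √76 = 2*√19 ≈ 8.7178)
(2*3)*V = (2*3)*(2*√19) = 6*(2*√19) = 12*√19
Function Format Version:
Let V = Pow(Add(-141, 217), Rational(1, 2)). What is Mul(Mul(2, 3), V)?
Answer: Mul(12, Pow(19, Rational(1, 2))) ≈ 52.307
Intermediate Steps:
V = Mul(2, Pow(19, Rational(1, 2))) (V = Pow(76, Rational(1, 2)) = Mul(2, Pow(19, Rational(1, 2))) ≈ 8.7178)
Mul(Mul(2, 3), V) = Mul(Mul(2, 3), Mul(2, Pow(19, Rational(1, 2)))) = Mul(6, Mul(2, Pow(19, Rational(1, 2)))) = Mul(12, Pow(19, Rational(1, 2)))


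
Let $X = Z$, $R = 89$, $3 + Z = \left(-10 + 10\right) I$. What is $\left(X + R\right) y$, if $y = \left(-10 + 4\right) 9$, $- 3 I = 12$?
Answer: $-4644$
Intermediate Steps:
$I = -4$ ($I = \left(- \frac{1}{3}\right) 12 = -4$)
$Z = -3$ ($Z = -3 + \left(-10 + 10\right) \left(-4\right) = -3 + 0 \left(-4\right) = -3 + 0 = -3$)
$y = -54$ ($y = \left(-6\right) 9 = -54$)
$X = -3$
$\left(X + R\right) y = \left(-3 + 89\right) \left(-54\right) = 86 \left(-54\right) = -4644$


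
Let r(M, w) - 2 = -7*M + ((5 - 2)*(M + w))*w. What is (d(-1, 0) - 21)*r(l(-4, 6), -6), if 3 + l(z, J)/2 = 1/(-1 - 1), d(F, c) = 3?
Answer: -5130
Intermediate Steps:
l(z, J) = -7 (l(z, J) = -6 + 2/(-1 - 1) = -6 + 2/(-2) = -6 + 2*(-1/2) = -6 - 1 = -7)
r(M, w) = 2 - 7*M + w*(3*M + 3*w) (r(M, w) = 2 + (-7*M + ((5 - 2)*(M + w))*w) = 2 + (-7*M + (3*(M + w))*w) = 2 + (-7*M + (3*M + 3*w)*w) = 2 + (-7*M + w*(3*M + 3*w)) = 2 - 7*M + w*(3*M + 3*w))
(d(-1, 0) - 21)*r(l(-4, 6), -6) = (3 - 21)*(2 - 7*(-7) + 3*(-6)**2 + 3*(-7)*(-6)) = -18*(2 + 49 + 3*36 + 126) = -18*(2 + 49 + 108 + 126) = -18*285 = -5130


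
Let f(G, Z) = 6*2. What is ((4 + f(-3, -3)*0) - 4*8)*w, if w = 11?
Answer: -308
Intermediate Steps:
f(G, Z) = 12
((4 + f(-3, -3)*0) - 4*8)*w = ((4 + 12*0) - 4*8)*11 = ((4 + 0) - 32)*11 = (4 - 32)*11 = -28*11 = -308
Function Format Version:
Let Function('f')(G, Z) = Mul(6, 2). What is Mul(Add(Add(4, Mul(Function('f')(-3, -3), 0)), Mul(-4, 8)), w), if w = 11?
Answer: -308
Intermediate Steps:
Function('f')(G, Z) = 12
Mul(Add(Add(4, Mul(Function('f')(-3, -3), 0)), Mul(-4, 8)), w) = Mul(Add(Add(4, Mul(12, 0)), Mul(-4, 8)), 11) = Mul(Add(Add(4, 0), -32), 11) = Mul(Add(4, -32), 11) = Mul(-28, 11) = -308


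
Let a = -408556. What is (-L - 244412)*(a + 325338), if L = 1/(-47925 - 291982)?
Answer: 6913530885919894/339907 ≈ 2.0339e+10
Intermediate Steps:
L = -1/339907 (L = 1/(-339907) = -1/339907 ≈ -2.9420e-6)
(-L - 244412)*(a + 325338) = (-1*(-1/339907) - 244412)*(-408556 + 325338) = (1/339907 - 244412)*(-83218) = -83077349683/339907*(-83218) = 6913530885919894/339907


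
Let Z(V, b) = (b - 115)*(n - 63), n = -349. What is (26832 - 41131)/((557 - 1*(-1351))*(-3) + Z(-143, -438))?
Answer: -14299/222112 ≈ -0.064377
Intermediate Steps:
Z(V, b) = 47380 - 412*b (Z(V, b) = (b - 115)*(-349 - 63) = (-115 + b)*(-412) = 47380 - 412*b)
(26832 - 41131)/((557 - 1*(-1351))*(-3) + Z(-143, -438)) = (26832 - 41131)/((557 - 1*(-1351))*(-3) + (47380 - 412*(-438))) = -14299/((557 + 1351)*(-3) + (47380 + 180456)) = -14299/(1908*(-3) + 227836) = -14299/(-5724 + 227836) = -14299/222112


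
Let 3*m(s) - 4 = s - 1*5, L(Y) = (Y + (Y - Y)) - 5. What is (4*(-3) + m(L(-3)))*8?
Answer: -120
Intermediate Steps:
L(Y) = -5 + Y (L(Y) = (Y + 0) - 5 = Y - 5 = -5 + Y)
m(s) = -⅓ + s/3 (m(s) = 4/3 + (s - 1*5)/3 = 4/3 + (s - 5)/3 = 4/3 + (-5 + s)/3 = 4/3 + (-5/3 + s/3) = -⅓ + s/3)
(4*(-3) + m(L(-3)))*8 = (4*(-3) + (-⅓ + (-5 - 3)/3))*8 = (-12 + (-⅓ + (⅓)*(-8)))*8 = (-12 + (-⅓ - 8/3))*8 = (-12 - 3)*8 = -15*8 = -120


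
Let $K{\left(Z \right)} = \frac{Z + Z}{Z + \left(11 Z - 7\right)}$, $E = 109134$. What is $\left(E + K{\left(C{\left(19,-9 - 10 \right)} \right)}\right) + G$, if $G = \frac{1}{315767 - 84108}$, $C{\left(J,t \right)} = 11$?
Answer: $\frac{3160239259873}{28957375} \approx 1.0913 \cdot 10^{5}$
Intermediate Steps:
$G = \frac{1}{231659} \approx 4.3167 \cdot 10^{-6}$
$K{\left(Z \right)} = \frac{2 Z}{-7 + 12 Z}$ ($K{\left(Z \right)} = \frac{2 Z}{Z + \left(-7 + 11 Z\right)} = \frac{2 Z}{-7 + 12 Z}$)
$\left(E + K{\left(C{\left(19,-9 - 10 \right)} \right)}\right) + G = \left(109134 + 2 \cdot 11 \frac{1}{-7 + 12 \cdot 11}\right) + \frac{1}{231659} = \left(109134 + 2 \cdot 11 \frac{1}{-7 + 132}\right) + \frac{1}{231659} = \left(109134 + 2 \cdot 11 \cdot \frac{1}{125}\right) + \frac{1}{231659} = \left(109134 + \frac{22}{125}\right) + \frac{1}{231659} = \frac{13641772}{125} + \frac{1}{231659} = \frac{3160239259873}{28957375}$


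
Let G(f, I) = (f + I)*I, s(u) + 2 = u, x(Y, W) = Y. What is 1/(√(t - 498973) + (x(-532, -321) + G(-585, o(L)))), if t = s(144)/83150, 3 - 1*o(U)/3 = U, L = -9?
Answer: -210951550/4286658859401 - 5*I*√8624651599463/8573317718802 ≈ -4.9211e-5 - 1.7127e-6*I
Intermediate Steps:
s(u) = -2 + u
o(U) = 9 - 3*U
t = 71/41575 (t = (-2 + 144)/83150 = 142*(1/83150) = 71/41575 ≈ 0.0017078)
G(f, I) = I*(I + f) (G(f, I) = (I + f)*I = I*(I + f))
1/(√(t - 498973) + (x(-532, -321) + G(-585, o(L)))) = 1/(√(71/41575 - 498973) + (-532 + (9 - 3*(-9))*((9 - 3*(-9)) - 585))) = 1/(√(-20744802404/41575) + (-532 + (9 + 27)*((9 + 27) - 585))) = 1/(2*I*√8624651599463/8315 + (-532 + 36*(36 - 585))) = 1/(2*I*√8624651599463/8315 + (-532 + 36*(-549))) = 1/(2*I*√8624651599463/8315 + (-532 - 19764)) = 1/(2*I*√8624651599463/8315 - 20296) = 1/(-20296 + 2*I*√8624651599463/8315)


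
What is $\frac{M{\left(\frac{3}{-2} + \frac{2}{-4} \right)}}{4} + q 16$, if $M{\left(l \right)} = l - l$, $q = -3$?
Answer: $-48$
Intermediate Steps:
$M{\left(l \right)} = 0$
$\frac{M{\left(\frac{3}{-2} + \frac{2}{-4} \right)}}{4} + q 16 = \frac{0}{4} - 48 = 0 \cdot \frac{1}{4} - 48 = 0 - 48 = -48$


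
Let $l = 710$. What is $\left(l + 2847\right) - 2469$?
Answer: $1088$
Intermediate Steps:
$\left(l + 2847\right) - 2469 = \left(710 + 2847\right) - 2469 = 3557 - 2469 = 1088$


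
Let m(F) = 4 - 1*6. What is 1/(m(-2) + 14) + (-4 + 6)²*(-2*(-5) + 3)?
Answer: 625/12 ≈ 52.083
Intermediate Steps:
m(F) = -2 (m(F) = 4 - 6 = -2)
1/(m(-2) + 14) + (-4 + 6)²*(-2*(-5) + 3) = 1/(-2 + 14) + (-4 + 6)²*(-2*(-5) + 3) = 1/12 + 2²*(10 + 3) = 1/12 + 4*13 = 1/12 + 52 = 625/12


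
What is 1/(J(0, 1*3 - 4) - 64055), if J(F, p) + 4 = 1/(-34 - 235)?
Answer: -269/17231872 ≈ -1.5611e-5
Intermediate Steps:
J(F, p) = -1077/269 (J(F, p) = -4 + 1/(-34 - 235) = -4 + 1/(-269) = -4 - 1/269 = -1077/269)
1/(J(0, 1*3 - 4) - 64055) = 1/(-1077/269 - 64055) = 1/(-17231872/269) = -269/17231872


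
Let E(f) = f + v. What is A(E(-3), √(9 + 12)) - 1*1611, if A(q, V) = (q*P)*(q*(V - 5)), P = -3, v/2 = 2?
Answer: -1596 - 3*√21 ≈ -1609.7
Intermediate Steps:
v = 4 (v = 2*2 = 4)
E(f) = 4 + f (E(f) = f + 4 = 4 + f)
A(q, V) = -3*q²*(-5 + V) (A(q, V) = (q*(-3))*(q*(V - 5)) = (-3*q)*(q*(-5 + V)) = -3*q²*(-5 + V))
A(E(-3), √(9 + 12)) - 1*1611 = 3*(4 - 3)²*(5 - √(9 + 12)) - 1*1611 = 3*1²*(5 - √21) - 1611 = 3*1*(5 - √21) - 1611 = (15 - 3*√21) - 1611 = -1596 - 3*√21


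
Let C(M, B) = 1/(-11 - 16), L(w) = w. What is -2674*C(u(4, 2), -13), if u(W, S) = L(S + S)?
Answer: 2674/27 ≈ 99.037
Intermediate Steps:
u(W, S) = 2*S (u(W, S) = S + S = 2*S)
C(M, B) = -1/27 (C(M, B) = 1/(-27) = -1/27)
-2674*C(u(4, 2), -13) = -2674*(-1/27) = 2674/27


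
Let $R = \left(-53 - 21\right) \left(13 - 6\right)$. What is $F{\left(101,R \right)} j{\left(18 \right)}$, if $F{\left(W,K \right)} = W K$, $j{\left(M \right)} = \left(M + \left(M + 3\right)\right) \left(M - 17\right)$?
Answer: $-2040402$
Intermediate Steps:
$j{\left(M \right)} = \left(-17 + M\right) \left(3 + 2 M\right)$ ($j{\left(M \right)} = \left(M + \left(3 + M\right)\right) \left(-17 + M\right) = \left(3 + 2 M\right) \left(-17 + M\right) = \left(-17 + M\right) \left(3 + 2 M\right)$)
$R = -518$ ($R = \left(-74\right) 7 = -518$)
$F{\left(W,K \right)} = K W$
$F{\left(101,R \right)} j{\left(18 \right)} = \left(-518\right) 101 \left(-51 - 558 + 2 \cdot 18^{2}\right) = - 52318 \left(-51 - 558 + 2 \cdot 324\right) = - 52318 \left(-51 - 558 + 648\right) = \left(-52318\right) 39 = -2040402$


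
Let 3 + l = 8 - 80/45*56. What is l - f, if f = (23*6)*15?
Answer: -19481/9 ≈ -2164.6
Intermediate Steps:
f = 2070 (f = 138*15 = 2070)
l = -851/9 (l = -3 + (8 - 80/45*56) = -3 + (8 - 80*1/45*56) = -3 + (8 - 16/9*56) = -3 + (8 - 896/9) = -3 - 824/9 = -851/9 ≈ -94.556)
l - f = -851/9 - 1*2070 = -851/9 - 2070 = -19481/9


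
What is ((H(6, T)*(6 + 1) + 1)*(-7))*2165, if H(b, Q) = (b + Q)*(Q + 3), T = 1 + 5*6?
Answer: -133470085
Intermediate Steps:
T = 31 (T = 1 + 30 = 31)
H(b, Q) = (3 + Q)*(Q + b) (H(b, Q) = (Q + b)*(3 + Q) = (3 + Q)*(Q + b))
((H(6, T)*(6 + 1) + 1)*(-7))*2165 = (((31² + 3*31 + 3*6 + 31*6)*(6 + 1) + 1)*(-7))*2165 = (((961 + 93 + 18 + 186)*7 + 1)*(-7))*2165 = ((1258*7 + 1)*(-7))*2165 = ((8806 + 1)*(-7))*2165 = (8807*(-7))*2165 = -61649*2165 = -133470085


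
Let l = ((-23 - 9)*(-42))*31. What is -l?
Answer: -41664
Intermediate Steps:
l = 41664 (l = -32*(-42)*31 = 1344*31 = 41664)
-l = -1*41664 = -41664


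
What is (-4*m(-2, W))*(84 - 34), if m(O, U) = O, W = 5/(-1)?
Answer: 400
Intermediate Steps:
W = -5 (W = 5*(-1) = -5)
(-4*m(-2, W))*(84 - 34) = (-4*(-2))*(84 - 34) = 8*50 = 400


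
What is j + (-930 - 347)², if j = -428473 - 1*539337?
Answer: 662919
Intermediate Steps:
j = -967810 (j = -428473 - 539337 = -967810)
j + (-930 - 347)² = -967810 + (-930 - 347)² = -967810 + (-1277)² = -967810 + 1630729 = 662919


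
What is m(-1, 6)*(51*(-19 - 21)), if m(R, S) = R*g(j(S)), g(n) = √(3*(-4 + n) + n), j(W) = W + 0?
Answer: 4080*√3 ≈ 7066.8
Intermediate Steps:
j(W) = W
g(n) = √(-12 + 4*n) (g(n) = √((-12 + 3*n) + n) = √(-12 + 4*n))
m(R, S) = 2*R*√(-3 + S) (m(R, S) = R*(2*√(-3 + S)) = 2*R*√(-3 + S))
m(-1, 6)*(51*(-19 - 21)) = (2*(-1)*√(-3 + 6))*(51*(-19 - 21)) = (2*(-1)*√3)*(51*(-40)) = -2*√3*(-2040) = 4080*√3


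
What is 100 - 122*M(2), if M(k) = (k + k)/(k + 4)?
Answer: 56/3 ≈ 18.667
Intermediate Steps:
M(k) = 2*k/(4 + k) (M(k) = (2*k)/(4 + k) = 2*k/(4 + k))
100 - 122*M(2) = 100 - 244*2/(4 + 2) = 100 - 244*2/6 = 100 - 122*2/3 = 100 - 244/3 = 56/3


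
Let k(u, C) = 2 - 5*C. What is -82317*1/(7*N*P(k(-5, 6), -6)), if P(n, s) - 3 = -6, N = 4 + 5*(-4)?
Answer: -27439/112 ≈ -244.99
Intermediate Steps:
N = -16 (N = 4 - 20 = -16)
P(n, s) = -3 (P(n, s) = 3 - 6 = -3)
-82317*1/(7*N*P(k(-5, 6), -6)) = -82317/((7*(-3))*(-16)) = -82317/((-21*(-16))) = -82317/336 = -82317*1/336 = -27439/112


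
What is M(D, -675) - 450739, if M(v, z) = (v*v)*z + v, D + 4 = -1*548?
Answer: -206126491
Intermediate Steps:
D = -552 (D = -4 - 1*548 = -4 - 548 = -552)
M(v, z) = v + z*v² (M(v, z) = v²*z + v = z*v² + v = v + z*v²)
M(D, -675) - 450739 = -552*(1 - 552*(-675)) - 450739 = -552*(1 + 372600) - 450739 = -552*372601 - 450739 = -205675752 - 450739 = -206126491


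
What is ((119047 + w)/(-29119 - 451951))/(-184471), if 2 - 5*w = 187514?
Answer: 407723/443717319850 ≈ 9.1888e-7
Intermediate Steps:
w = -187512/5 (w = ⅖ - ⅕*187514 = ⅖ - 187514/5 = -187512/5 ≈ -37502.)
((119047 + w)/(-29119 - 451951))/(-184471) = ((119047 - 187512/5)/(-29119 - 451951))/(-184471) = ((407723/5)/(-481070))*(-1/184471) = ((407723/5)*(-1/481070))*(-1/184471) = -407723/2405350*(-1/184471) = 407723/443717319850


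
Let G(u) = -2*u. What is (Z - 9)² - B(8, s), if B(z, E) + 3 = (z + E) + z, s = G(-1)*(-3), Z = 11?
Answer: -3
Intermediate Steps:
s = -6 (s = -2*(-1)*(-3) = 2*(-3) = -6)
B(z, E) = -3 + E + 2*z (B(z, E) = -3 + ((z + E) + z) = -3 + ((E + z) + z) = -3 + (E + 2*z) = -3 + E + 2*z)
(Z - 9)² - B(8, s) = (11 - 9)² - (-3 - 6 + 2*8) = 2² - (-3 - 6 + 16) = 4 - 1*7 = 4 - 7 = -3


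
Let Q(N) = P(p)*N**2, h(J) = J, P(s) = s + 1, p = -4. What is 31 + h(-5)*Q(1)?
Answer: 46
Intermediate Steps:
P(s) = 1 + s
Q(N) = -3*N**2 (Q(N) = (1 - 4)*N**2 = -3*N**2)
31 + h(-5)*Q(1) = 31 - (-15)*1**2 = 31 - (-15) = 31 - 5*(-3) = 31 + 15 = 46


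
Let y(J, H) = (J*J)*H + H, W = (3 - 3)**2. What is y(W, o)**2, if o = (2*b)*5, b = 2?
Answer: 400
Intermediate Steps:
W = 0 (W = 0**2 = 0)
o = 20 (o = (2*2)*5 = 4*5 = 20)
y(J, H) = H + H*J**2 (y(J, H) = J**2*H + H = H*J**2 + H = H + H*J**2)
y(W, o)**2 = (20*(1 + 0**2))**2 = (20*(1 + 0))**2 = (20*1)**2 = 20**2 = 400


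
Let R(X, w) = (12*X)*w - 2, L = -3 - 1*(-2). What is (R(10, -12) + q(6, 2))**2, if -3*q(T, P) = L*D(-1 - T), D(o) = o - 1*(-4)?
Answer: 2082249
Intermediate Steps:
D(o) = 4 + o (D(o) = o + 4 = 4 + o)
L = -1 (L = -3 + 2 = -1)
q(T, P) = 1 - T/3 (q(T, P) = -(-1)*(4 + (-1 - T))/3 = -(-1)*(3 - T)/3 = -(-3 + T)/3 = 1 - T/3)
R(X, w) = -2 + 12*X*w (R(X, w) = 12*X*w - 2 = -2 + 12*X*w)
(R(10, -12) + q(6, 2))**2 = ((-2 + 12*10*(-12)) + (1 - 1/3*6))**2 = ((-2 - 1440) + (1 - 2))**2 = (-1442 - 1)**2 = (-1443)**2 = 2082249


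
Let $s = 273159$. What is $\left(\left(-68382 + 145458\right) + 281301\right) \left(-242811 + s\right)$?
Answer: $10876025196$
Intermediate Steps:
$\left(\left(-68382 + 145458\right) + 281301\right) \left(-242811 + s\right) = \left(\left(-68382 + 145458\right) + 281301\right) \left(-242811 + 273159\right) = \left(77076 + 281301\right) 30348 = 358377 \cdot 30348 = 10876025196$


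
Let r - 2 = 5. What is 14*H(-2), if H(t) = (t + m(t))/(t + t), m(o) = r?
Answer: -35/2 ≈ -17.500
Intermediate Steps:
r = 7 (r = 2 + 5 = 7)
m(o) = 7
H(t) = (7 + t)/(2*t) (H(t) = (t + 7)/(t + t) = (7 + t)/((2*t)) = (7 + t)*(1/(2*t)) = (7 + t)/(2*t))
14*H(-2) = 14*((½)*(7 - 2)/(-2)) = 14*((½)*(-½)*5) = 14*(-5/4) = -35/2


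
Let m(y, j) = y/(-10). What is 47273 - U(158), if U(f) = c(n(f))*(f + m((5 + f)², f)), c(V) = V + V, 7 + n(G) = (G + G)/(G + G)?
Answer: 86431/5 ≈ 17286.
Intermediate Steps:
m(y, j) = -y/10 (m(y, j) = y*(-⅒) = -y/10)
n(G) = -6 (n(G) = -7 + (G + G)/(G + G) = -7 + (2*G)/((2*G)) = -7 + (2*G)*(1/(2*G)) = -7 + 1 = -6)
c(V) = 2*V
U(f) = -12*f + 6*(5 + f)²/5 (U(f) = (2*(-6))*(f - (5 + f)²/10) = -12*(f - (5 + f)²/10) = -12*f + 6*(5 + f)²/5)
47273 - U(158) = 47273 - (30 + (6/5)*158²) = 47273 - (30 + (6/5)*24964) = 47273 - (30 + 149784/5) = 47273 - 1*149934/5 = 47273 - 149934/5 = 86431/5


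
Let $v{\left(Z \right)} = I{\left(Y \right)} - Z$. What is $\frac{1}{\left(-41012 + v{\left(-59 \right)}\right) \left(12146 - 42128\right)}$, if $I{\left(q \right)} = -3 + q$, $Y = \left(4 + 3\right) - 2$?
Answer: $\frac{1}{1227792882} \approx 8.1447 \cdot 10^{-10}$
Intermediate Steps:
$Y = 5$ ($Y = 7 - 2 = 5$)
$v{\left(Z \right)} = 2 - Z$ ($v{\left(Z \right)} = \left(-3 + 5\right) - Z = 2 - Z$)
$\frac{1}{\left(-41012 + v{\left(-59 \right)}\right) \left(12146 - 42128\right)} = \frac{1}{\left(-41012 + \left(2 - -59\right)\right) \left(12146 - 42128\right)} = \frac{1}{\left(-41012 + \left(2 + 59\right)\right) \left(-29982\right)} = \frac{1}{\left(-41012 + 61\right) \left(-29982\right)} = \frac{1}{\left(-40951\right) \left(-29982\right)} = \frac{1}{1227792882}$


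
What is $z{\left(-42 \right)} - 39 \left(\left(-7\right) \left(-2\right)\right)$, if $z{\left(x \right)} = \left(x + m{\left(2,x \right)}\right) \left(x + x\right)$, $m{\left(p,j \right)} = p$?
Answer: $2814$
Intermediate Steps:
$z{\left(x \right)} = 2 x \left(2 + x\right)$ ($z{\left(x \right)} = \left(x + 2\right) \left(x + x\right) = \left(2 + x\right) 2 x = 2 x \left(2 + x\right)$)
$z{\left(-42 \right)} - 39 \left(\left(-7\right) \left(-2\right)\right) = 2 \left(-42\right) \left(2 - 42\right) - 39 \left(\left(-7\right) \left(-2\right)\right) = 2 \left(-42\right) \left(-40\right) - 546 = 3360 - 546 = 2814$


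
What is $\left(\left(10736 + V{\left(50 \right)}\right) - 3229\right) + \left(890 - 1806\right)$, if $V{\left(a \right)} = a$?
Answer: $6641$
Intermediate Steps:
$\left(\left(10736 + V{\left(50 \right)}\right) - 3229\right) + \left(890 - 1806\right) = \left(\left(10736 + 50\right) - 3229\right) + \left(890 - 1806\right) = \left(10786 - 3229\right) + \left(890 - 1806\right) = 7557 - 916 = 6641$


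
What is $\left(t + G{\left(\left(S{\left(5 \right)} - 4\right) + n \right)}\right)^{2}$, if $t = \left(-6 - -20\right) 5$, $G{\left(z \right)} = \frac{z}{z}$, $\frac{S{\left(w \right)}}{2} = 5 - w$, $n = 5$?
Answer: $5041$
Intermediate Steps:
$S{\left(w \right)} = 10 - 2 w$ ($S{\left(w \right)} = 2 \left(5 - w\right) = 10 - 2 w$)
$G{\left(z \right)} = 1$
$t = 70$ ($t = \left(-6 + 20\right) 5 = 14 \cdot 5 = 70$)
$\left(t + G{\left(\left(S{\left(5 \right)} - 4\right) + n \right)}\right)^{2} = \left(70 + 1\right)^{2} = 71^{2} = 5041$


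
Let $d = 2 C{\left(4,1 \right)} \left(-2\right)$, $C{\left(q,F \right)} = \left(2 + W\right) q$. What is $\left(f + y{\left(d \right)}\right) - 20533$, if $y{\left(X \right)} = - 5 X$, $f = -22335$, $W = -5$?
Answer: $-43108$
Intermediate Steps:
$C{\left(q,F \right)} = - 3 q$ ($C{\left(q,F \right)} = \left(2 - 5\right) q = - 3 q$)
$d = 48$ ($d = 2 \left(\left(-3\right) 4\right) \left(-2\right) = 2 \left(-12\right) \left(-2\right) = \left(-24\right) \left(-2\right) = 48$)
$\left(f + y{\left(d \right)}\right) - 20533 = \left(-22335 - 240\right) - 20533 = -22575 - 20533 = -43108$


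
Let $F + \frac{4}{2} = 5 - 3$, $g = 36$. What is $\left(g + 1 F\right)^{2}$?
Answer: $1296$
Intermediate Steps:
$F = 0$ ($F = -2 + \left(5 - 3\right) = -2 + 2 = 0$)
$\left(g + 1 F\right)^{2} = \left(36 + 1 \cdot 0\right)^{2} = \left(36 + 0\right)^{2} = 36^{2} = 1296$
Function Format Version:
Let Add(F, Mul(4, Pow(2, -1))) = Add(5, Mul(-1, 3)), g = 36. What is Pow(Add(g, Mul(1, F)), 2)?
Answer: 1296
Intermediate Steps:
F = 0 (F = Add(-2, Add(5, Mul(-1, 3))) = Add(-2, Add(5, -3)) = Add(-2, 2) = 0)
Pow(Add(g, Mul(1, F)), 2) = Pow(Add(36, Mul(1, 0)), 2) = Pow(Add(36, 0), 2) = Pow(36, 2) = 1296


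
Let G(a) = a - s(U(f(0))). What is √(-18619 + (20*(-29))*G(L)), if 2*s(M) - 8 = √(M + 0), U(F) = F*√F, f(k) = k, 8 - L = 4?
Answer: I*√18619 ≈ 136.45*I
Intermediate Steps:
L = 4 (L = 8 - 1*4 = 8 - 4 = 4)
U(F) = F^(3/2)
s(M) = 4 + √M/2 (s(M) = 4 + √(M + 0)/2 = 4 + √M/2)
G(a) = -4 + a (G(a) = a - (4 + √(0^(3/2))/2) = a - (4 + √0/2) = a - (4 + (½)*0) = a - (4 + 0) = a - 1*4 = a - 4 = -4 + a)
√(-18619 + (20*(-29))*G(L)) = √(-18619 + (20*(-29))*(-4 + 4)) = √(-18619 - 580*0) = √(-18619 + 0) = √(-18619) = I*√18619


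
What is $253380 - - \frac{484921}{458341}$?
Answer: $\frac{116134927501}{458341} \approx 2.5338 \cdot 10^{5}$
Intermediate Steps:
$253380 - - \frac{484921}{458341} = 253380 + \frac{484921}{458341} = \frac{116134927501}{458341}$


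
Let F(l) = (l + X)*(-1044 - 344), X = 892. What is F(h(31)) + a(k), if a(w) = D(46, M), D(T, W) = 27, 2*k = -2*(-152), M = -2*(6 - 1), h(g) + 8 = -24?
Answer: -1193653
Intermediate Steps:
h(g) = -32 (h(g) = -8 - 24 = -32)
F(l) = -1238096 - 1388*l (F(l) = (l + 892)*(-1044 - 344) = (892 + l)*(-1388) = -1238096 - 1388*l)
M = -10 (M = -2*5 = -10)
k = 152 (k = (-2*(-152))/2 = (1/2)*304 = 152)
a(w) = 27
F(h(31)) + a(k) = (-1238096 - 1388*(-32)) + 27 = (-1238096 + 44416) + 27 = -1193680 + 27 = -1193653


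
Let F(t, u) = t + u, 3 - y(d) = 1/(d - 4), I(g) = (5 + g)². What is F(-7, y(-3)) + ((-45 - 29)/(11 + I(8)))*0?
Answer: -27/7 ≈ -3.8571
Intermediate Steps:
y(d) = 3 - 1/(-4 + d) (y(d) = 3 - 1/(d - 4) = 3 - 1/(-4 + d))
F(-7, y(-3)) + ((-45 - 29)/(11 + I(8)))*0 = (-7 + (-13 + 3*(-3))/(-4 - 3)) + ((-45 - 29)/(11 + (5 + 8)²))*0 = (-7 + (-13 - 9)/(-7)) - 74/(11 + 13²)*0 = (-7 - ⅐*(-22)) - 74/(11 + 169)*0 = (-7 + 22/7) - 74/180*0 = -27/7 - 74*1/180*0 = -27/7 - 37/90*0 = -27/7 + 0 = -27/7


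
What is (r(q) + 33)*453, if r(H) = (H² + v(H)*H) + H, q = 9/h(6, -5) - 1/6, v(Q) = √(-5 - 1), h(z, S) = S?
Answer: 4743061/300 - 8909*I*√6/10 ≈ 15810.0 - 2182.3*I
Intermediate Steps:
v(Q) = I*√6 (v(Q) = √(-6) = I*√6)
q = -59/30 (q = 9/(-5) - 1/6 = 9*(-⅕) - 1*⅙ = -9/5 - ⅙ = -59/30 ≈ -1.9667)
r(H) = H + H² + I*H*√6 (r(H) = (H² + (I*√6)*H) + H = (H² + I*H*√6) + H = H + H² + I*H*√6)
(r(q) + 33)*453 = (-59*(1 - 59/30 + I*√6)/30 + 33)*453 = (-59*(-29/30 + I*√6)/30 + 33)*453 = ((1711/900 - 59*I*√6/30) + 33)*453 = (31411/900 - 59*I*√6/30)*453 = 4743061/300 - 8909*I*√6/10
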